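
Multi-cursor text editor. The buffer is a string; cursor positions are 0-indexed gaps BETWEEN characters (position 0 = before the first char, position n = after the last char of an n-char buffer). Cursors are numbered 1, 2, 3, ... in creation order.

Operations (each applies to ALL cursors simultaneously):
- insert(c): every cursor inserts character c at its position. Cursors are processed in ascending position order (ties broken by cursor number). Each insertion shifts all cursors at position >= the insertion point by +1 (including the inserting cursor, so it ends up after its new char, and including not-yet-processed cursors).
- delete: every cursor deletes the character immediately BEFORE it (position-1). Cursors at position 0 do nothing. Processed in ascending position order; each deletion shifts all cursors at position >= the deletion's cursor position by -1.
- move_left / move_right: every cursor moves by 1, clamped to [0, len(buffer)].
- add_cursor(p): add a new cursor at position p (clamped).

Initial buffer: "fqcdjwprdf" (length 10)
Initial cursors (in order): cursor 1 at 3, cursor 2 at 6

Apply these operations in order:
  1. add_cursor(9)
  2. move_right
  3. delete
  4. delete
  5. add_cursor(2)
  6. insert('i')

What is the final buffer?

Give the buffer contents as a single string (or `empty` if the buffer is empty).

Answer: fqiijiri

Derivation:
After op 1 (add_cursor(9)): buffer="fqcdjwprdf" (len 10), cursors c1@3 c2@6 c3@9, authorship ..........
After op 2 (move_right): buffer="fqcdjwprdf" (len 10), cursors c1@4 c2@7 c3@10, authorship ..........
After op 3 (delete): buffer="fqcjwrd" (len 7), cursors c1@3 c2@5 c3@7, authorship .......
After op 4 (delete): buffer="fqjr" (len 4), cursors c1@2 c2@3 c3@4, authorship ....
After op 5 (add_cursor(2)): buffer="fqjr" (len 4), cursors c1@2 c4@2 c2@3 c3@4, authorship ....
After op 6 (insert('i')): buffer="fqiijiri" (len 8), cursors c1@4 c4@4 c2@6 c3@8, authorship ..14.2.3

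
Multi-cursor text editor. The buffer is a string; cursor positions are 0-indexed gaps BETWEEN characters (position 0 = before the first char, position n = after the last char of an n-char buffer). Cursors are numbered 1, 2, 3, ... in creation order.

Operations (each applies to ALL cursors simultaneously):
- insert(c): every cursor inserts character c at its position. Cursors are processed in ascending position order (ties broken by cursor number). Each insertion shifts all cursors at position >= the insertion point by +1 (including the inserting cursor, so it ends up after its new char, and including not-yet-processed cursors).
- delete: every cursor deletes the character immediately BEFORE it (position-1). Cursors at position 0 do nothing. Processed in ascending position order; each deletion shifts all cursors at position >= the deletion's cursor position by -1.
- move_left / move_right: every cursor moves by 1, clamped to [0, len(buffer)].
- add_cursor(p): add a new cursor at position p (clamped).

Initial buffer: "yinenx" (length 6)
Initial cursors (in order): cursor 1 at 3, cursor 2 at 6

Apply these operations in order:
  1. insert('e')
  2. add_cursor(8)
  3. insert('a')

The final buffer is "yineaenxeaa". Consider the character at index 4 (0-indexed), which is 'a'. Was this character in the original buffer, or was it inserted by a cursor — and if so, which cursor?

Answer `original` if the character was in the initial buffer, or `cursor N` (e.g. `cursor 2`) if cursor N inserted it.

Answer: cursor 1

Derivation:
After op 1 (insert('e')): buffer="yineenxe" (len 8), cursors c1@4 c2@8, authorship ...1...2
After op 2 (add_cursor(8)): buffer="yineenxe" (len 8), cursors c1@4 c2@8 c3@8, authorship ...1...2
After op 3 (insert('a')): buffer="yineaenxeaa" (len 11), cursors c1@5 c2@11 c3@11, authorship ...11...223
Authorship (.=original, N=cursor N): . . . 1 1 . . . 2 2 3
Index 4: author = 1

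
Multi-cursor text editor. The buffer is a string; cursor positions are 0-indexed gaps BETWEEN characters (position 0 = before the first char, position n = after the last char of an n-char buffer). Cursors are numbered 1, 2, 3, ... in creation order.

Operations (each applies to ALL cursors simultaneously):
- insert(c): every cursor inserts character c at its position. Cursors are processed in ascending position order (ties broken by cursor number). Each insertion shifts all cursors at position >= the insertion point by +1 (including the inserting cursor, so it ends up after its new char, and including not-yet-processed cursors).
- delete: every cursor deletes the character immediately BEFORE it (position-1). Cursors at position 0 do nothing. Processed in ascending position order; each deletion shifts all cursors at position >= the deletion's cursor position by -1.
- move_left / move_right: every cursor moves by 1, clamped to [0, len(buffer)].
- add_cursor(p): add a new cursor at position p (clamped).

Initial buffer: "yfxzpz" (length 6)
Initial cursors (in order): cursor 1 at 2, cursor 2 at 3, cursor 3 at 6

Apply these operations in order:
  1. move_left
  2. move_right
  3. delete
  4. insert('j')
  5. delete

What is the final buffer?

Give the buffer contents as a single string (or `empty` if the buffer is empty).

Answer: yzp

Derivation:
After op 1 (move_left): buffer="yfxzpz" (len 6), cursors c1@1 c2@2 c3@5, authorship ......
After op 2 (move_right): buffer="yfxzpz" (len 6), cursors c1@2 c2@3 c3@6, authorship ......
After op 3 (delete): buffer="yzp" (len 3), cursors c1@1 c2@1 c3@3, authorship ...
After op 4 (insert('j')): buffer="yjjzpj" (len 6), cursors c1@3 c2@3 c3@6, authorship .12..3
After op 5 (delete): buffer="yzp" (len 3), cursors c1@1 c2@1 c3@3, authorship ...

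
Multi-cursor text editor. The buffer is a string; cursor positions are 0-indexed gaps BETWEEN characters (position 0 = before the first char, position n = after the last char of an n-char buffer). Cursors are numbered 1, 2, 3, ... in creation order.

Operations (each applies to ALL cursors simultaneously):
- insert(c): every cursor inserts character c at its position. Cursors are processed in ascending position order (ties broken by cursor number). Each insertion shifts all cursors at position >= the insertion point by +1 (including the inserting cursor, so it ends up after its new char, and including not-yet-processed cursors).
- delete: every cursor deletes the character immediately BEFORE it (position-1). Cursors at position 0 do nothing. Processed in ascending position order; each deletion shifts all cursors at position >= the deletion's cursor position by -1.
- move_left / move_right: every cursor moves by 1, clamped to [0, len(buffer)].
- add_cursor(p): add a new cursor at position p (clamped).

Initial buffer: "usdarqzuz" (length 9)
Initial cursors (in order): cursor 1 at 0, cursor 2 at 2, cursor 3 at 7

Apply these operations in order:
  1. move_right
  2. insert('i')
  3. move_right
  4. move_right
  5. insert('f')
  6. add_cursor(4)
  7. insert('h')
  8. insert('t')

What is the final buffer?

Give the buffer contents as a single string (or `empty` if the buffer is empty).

Answer: uisdhtfhtiarfhtqzuizfht

Derivation:
After op 1 (move_right): buffer="usdarqzuz" (len 9), cursors c1@1 c2@3 c3@8, authorship .........
After op 2 (insert('i')): buffer="uisdiarqzuiz" (len 12), cursors c1@2 c2@5 c3@11, authorship .1..2.....3.
After op 3 (move_right): buffer="uisdiarqzuiz" (len 12), cursors c1@3 c2@6 c3@12, authorship .1..2.....3.
After op 4 (move_right): buffer="uisdiarqzuiz" (len 12), cursors c1@4 c2@7 c3@12, authorship .1..2.....3.
After op 5 (insert('f')): buffer="uisdfiarfqzuizf" (len 15), cursors c1@5 c2@9 c3@15, authorship .1..12..2...3.3
After op 6 (add_cursor(4)): buffer="uisdfiarfqzuizf" (len 15), cursors c4@4 c1@5 c2@9 c3@15, authorship .1..12..2...3.3
After op 7 (insert('h')): buffer="uisdhfhiarfhqzuizfh" (len 19), cursors c4@5 c1@7 c2@12 c3@19, authorship .1..4112..22...3.33
After op 8 (insert('t')): buffer="uisdhtfhtiarfhtqzuizfht" (len 23), cursors c4@6 c1@9 c2@15 c3@23, authorship .1..441112..222...3.333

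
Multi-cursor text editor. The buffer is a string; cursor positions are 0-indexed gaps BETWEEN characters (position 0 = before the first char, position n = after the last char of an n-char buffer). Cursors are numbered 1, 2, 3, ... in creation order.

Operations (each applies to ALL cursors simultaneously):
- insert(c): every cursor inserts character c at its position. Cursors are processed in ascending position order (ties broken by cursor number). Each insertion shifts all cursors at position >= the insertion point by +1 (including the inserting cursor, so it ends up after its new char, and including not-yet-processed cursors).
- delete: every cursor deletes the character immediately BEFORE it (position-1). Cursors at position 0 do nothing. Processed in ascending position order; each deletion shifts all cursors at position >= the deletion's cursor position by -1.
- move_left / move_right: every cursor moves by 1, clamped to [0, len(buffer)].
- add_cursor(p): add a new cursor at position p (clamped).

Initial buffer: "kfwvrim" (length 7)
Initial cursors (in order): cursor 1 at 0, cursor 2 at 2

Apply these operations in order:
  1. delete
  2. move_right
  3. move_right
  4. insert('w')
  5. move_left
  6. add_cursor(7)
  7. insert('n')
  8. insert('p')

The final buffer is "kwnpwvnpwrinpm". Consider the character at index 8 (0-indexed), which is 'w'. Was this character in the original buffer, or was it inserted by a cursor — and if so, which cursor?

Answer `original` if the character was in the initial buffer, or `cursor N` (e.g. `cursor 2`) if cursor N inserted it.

After op 1 (delete): buffer="kwvrim" (len 6), cursors c1@0 c2@1, authorship ......
After op 2 (move_right): buffer="kwvrim" (len 6), cursors c1@1 c2@2, authorship ......
After op 3 (move_right): buffer="kwvrim" (len 6), cursors c1@2 c2@3, authorship ......
After op 4 (insert('w')): buffer="kwwvwrim" (len 8), cursors c1@3 c2@5, authorship ..1.2...
After op 5 (move_left): buffer="kwwvwrim" (len 8), cursors c1@2 c2@4, authorship ..1.2...
After op 6 (add_cursor(7)): buffer="kwwvwrim" (len 8), cursors c1@2 c2@4 c3@7, authorship ..1.2...
After op 7 (insert('n')): buffer="kwnwvnwrinm" (len 11), cursors c1@3 c2@6 c3@10, authorship ..11.22..3.
After op 8 (insert('p')): buffer="kwnpwvnpwrinpm" (len 14), cursors c1@4 c2@8 c3@13, authorship ..111.222..33.
Authorship (.=original, N=cursor N): . . 1 1 1 . 2 2 2 . . 3 3 .
Index 8: author = 2

Answer: cursor 2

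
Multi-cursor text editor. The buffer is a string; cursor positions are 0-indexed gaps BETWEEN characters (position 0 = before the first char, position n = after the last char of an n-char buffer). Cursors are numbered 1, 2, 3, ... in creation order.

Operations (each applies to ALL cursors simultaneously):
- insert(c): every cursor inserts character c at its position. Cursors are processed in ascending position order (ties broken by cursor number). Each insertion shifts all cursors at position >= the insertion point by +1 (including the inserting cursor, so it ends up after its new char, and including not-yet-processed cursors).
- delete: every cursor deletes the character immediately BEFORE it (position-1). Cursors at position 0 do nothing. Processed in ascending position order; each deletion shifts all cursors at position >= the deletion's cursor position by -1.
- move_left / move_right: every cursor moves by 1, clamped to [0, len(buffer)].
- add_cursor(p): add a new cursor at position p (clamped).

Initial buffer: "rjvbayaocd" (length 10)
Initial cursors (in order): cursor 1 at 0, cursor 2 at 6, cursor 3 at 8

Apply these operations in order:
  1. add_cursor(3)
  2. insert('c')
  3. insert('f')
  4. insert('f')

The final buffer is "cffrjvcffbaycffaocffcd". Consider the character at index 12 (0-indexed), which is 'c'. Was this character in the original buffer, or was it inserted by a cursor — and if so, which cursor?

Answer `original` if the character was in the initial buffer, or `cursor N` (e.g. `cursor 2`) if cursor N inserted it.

Answer: cursor 2

Derivation:
After op 1 (add_cursor(3)): buffer="rjvbayaocd" (len 10), cursors c1@0 c4@3 c2@6 c3@8, authorship ..........
After op 2 (insert('c')): buffer="crjvcbaycaoccd" (len 14), cursors c1@1 c4@5 c2@9 c3@12, authorship 1...4...2..3..
After op 3 (insert('f')): buffer="cfrjvcfbaycfaocfcd" (len 18), cursors c1@2 c4@7 c2@12 c3@16, authorship 11...44...22..33..
After op 4 (insert('f')): buffer="cffrjvcffbaycffaocffcd" (len 22), cursors c1@3 c4@9 c2@15 c3@20, authorship 111...444...222..333..
Authorship (.=original, N=cursor N): 1 1 1 . . . 4 4 4 . . . 2 2 2 . . 3 3 3 . .
Index 12: author = 2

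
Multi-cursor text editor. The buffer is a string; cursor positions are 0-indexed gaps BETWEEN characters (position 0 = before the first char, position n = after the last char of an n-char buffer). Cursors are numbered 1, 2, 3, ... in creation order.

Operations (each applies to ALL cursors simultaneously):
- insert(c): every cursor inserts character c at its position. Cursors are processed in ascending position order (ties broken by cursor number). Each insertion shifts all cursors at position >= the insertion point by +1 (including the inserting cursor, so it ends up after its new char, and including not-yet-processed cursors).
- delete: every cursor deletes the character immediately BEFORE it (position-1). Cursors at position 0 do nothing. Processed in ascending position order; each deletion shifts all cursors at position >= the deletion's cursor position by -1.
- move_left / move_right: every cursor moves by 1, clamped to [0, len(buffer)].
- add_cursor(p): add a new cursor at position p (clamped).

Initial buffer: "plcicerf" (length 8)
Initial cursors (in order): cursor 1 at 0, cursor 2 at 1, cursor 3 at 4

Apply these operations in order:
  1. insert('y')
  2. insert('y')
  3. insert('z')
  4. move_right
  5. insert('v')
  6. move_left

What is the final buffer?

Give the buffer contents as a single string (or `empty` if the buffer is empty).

After op 1 (insert('y')): buffer="ypylciycerf" (len 11), cursors c1@1 c2@3 c3@7, authorship 1.2...3....
After op 2 (insert('y')): buffer="yypyylciyycerf" (len 14), cursors c1@2 c2@5 c3@10, authorship 11.22...33....
After op 3 (insert('z')): buffer="yyzpyyzlciyyzcerf" (len 17), cursors c1@3 c2@7 c3@13, authorship 111.222...333....
After op 4 (move_right): buffer="yyzpyyzlciyyzcerf" (len 17), cursors c1@4 c2@8 c3@14, authorship 111.222...333....
After op 5 (insert('v')): buffer="yyzpvyyzlvciyyzcverf" (len 20), cursors c1@5 c2@10 c3@17, authorship 111.1222.2..333.3...
After op 6 (move_left): buffer="yyzpvyyzlvciyyzcverf" (len 20), cursors c1@4 c2@9 c3@16, authorship 111.1222.2..333.3...

Answer: yyzpvyyzlvciyyzcverf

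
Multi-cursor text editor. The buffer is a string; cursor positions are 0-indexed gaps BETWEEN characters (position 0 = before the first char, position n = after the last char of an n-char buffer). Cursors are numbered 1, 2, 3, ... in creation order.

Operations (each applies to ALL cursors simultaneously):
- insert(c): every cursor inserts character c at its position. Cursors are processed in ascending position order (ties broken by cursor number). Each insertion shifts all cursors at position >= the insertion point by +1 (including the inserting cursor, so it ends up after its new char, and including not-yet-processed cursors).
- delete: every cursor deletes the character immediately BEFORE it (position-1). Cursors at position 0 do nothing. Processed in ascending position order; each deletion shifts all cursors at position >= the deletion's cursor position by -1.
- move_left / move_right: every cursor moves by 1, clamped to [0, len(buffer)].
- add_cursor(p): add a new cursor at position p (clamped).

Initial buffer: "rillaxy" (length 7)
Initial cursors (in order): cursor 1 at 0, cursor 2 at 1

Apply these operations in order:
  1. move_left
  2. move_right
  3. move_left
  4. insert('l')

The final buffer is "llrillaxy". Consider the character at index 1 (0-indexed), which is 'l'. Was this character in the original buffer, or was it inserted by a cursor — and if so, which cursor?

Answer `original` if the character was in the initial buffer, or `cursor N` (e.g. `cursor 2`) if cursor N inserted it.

Answer: cursor 2

Derivation:
After op 1 (move_left): buffer="rillaxy" (len 7), cursors c1@0 c2@0, authorship .......
After op 2 (move_right): buffer="rillaxy" (len 7), cursors c1@1 c2@1, authorship .......
After op 3 (move_left): buffer="rillaxy" (len 7), cursors c1@0 c2@0, authorship .......
After op 4 (insert('l')): buffer="llrillaxy" (len 9), cursors c1@2 c2@2, authorship 12.......
Authorship (.=original, N=cursor N): 1 2 . . . . . . .
Index 1: author = 2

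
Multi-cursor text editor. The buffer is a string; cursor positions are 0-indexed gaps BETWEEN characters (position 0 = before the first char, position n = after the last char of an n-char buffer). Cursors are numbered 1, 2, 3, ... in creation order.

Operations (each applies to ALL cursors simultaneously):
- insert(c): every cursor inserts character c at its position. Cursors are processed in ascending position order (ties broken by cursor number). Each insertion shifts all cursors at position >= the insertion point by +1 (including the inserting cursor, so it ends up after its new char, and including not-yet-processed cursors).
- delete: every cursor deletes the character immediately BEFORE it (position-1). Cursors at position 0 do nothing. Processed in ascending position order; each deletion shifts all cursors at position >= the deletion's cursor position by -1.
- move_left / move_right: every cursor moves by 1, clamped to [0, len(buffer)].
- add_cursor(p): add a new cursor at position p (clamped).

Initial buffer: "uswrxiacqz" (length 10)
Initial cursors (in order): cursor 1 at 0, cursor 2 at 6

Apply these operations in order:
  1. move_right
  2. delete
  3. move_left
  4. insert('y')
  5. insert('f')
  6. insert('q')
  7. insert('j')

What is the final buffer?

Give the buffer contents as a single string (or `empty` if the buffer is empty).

Answer: yfqjswrxyfqjicqz

Derivation:
After op 1 (move_right): buffer="uswrxiacqz" (len 10), cursors c1@1 c2@7, authorship ..........
After op 2 (delete): buffer="swrxicqz" (len 8), cursors c1@0 c2@5, authorship ........
After op 3 (move_left): buffer="swrxicqz" (len 8), cursors c1@0 c2@4, authorship ........
After op 4 (insert('y')): buffer="yswrxyicqz" (len 10), cursors c1@1 c2@6, authorship 1....2....
After op 5 (insert('f')): buffer="yfswrxyficqz" (len 12), cursors c1@2 c2@8, authorship 11....22....
After op 6 (insert('q')): buffer="yfqswrxyfqicqz" (len 14), cursors c1@3 c2@10, authorship 111....222....
After op 7 (insert('j')): buffer="yfqjswrxyfqjicqz" (len 16), cursors c1@4 c2@12, authorship 1111....2222....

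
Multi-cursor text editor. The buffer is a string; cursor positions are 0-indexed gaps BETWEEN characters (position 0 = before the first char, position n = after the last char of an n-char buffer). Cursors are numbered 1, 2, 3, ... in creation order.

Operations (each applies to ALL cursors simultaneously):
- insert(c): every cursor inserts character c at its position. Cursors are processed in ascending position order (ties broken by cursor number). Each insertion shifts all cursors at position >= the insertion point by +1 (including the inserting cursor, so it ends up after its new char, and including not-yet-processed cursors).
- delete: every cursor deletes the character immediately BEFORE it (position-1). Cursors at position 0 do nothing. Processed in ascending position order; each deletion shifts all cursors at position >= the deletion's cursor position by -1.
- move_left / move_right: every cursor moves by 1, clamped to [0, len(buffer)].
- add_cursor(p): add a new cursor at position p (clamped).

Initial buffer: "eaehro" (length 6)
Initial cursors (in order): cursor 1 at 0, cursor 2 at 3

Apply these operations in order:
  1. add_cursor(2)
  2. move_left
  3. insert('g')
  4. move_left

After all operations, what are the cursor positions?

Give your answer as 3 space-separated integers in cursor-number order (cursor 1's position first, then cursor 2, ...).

Answer: 0 4 2

Derivation:
After op 1 (add_cursor(2)): buffer="eaehro" (len 6), cursors c1@0 c3@2 c2@3, authorship ......
After op 2 (move_left): buffer="eaehro" (len 6), cursors c1@0 c3@1 c2@2, authorship ......
After op 3 (insert('g')): buffer="gegagehro" (len 9), cursors c1@1 c3@3 c2@5, authorship 1.3.2....
After op 4 (move_left): buffer="gegagehro" (len 9), cursors c1@0 c3@2 c2@4, authorship 1.3.2....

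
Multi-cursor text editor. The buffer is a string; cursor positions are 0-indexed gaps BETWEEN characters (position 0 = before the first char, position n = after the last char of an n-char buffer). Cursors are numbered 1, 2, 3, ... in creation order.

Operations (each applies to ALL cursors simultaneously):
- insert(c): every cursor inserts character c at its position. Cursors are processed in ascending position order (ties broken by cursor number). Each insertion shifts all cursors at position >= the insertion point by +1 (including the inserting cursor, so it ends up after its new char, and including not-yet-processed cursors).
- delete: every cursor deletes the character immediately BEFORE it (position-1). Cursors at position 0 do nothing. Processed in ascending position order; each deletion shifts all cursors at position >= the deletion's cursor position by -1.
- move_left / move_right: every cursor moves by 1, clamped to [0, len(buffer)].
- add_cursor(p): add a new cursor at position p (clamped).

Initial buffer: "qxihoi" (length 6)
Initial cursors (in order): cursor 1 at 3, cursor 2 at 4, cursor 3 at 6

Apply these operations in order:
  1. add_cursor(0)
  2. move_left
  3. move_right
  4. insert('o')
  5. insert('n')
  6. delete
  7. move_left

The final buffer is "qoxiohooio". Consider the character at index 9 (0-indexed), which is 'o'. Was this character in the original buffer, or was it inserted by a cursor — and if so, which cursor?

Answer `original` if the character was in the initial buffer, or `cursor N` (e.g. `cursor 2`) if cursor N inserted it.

After op 1 (add_cursor(0)): buffer="qxihoi" (len 6), cursors c4@0 c1@3 c2@4 c3@6, authorship ......
After op 2 (move_left): buffer="qxihoi" (len 6), cursors c4@0 c1@2 c2@3 c3@5, authorship ......
After op 3 (move_right): buffer="qxihoi" (len 6), cursors c4@1 c1@3 c2@4 c3@6, authorship ......
After op 4 (insert('o')): buffer="qoxiohooio" (len 10), cursors c4@2 c1@5 c2@7 c3@10, authorship .4..1.2..3
After op 5 (insert('n')): buffer="qonxionhonoion" (len 14), cursors c4@3 c1@7 c2@10 c3@14, authorship .44..11.22..33
After op 6 (delete): buffer="qoxiohooio" (len 10), cursors c4@2 c1@5 c2@7 c3@10, authorship .4..1.2..3
After op 7 (move_left): buffer="qoxiohooio" (len 10), cursors c4@1 c1@4 c2@6 c3@9, authorship .4..1.2..3
Authorship (.=original, N=cursor N): . 4 . . 1 . 2 . . 3
Index 9: author = 3

Answer: cursor 3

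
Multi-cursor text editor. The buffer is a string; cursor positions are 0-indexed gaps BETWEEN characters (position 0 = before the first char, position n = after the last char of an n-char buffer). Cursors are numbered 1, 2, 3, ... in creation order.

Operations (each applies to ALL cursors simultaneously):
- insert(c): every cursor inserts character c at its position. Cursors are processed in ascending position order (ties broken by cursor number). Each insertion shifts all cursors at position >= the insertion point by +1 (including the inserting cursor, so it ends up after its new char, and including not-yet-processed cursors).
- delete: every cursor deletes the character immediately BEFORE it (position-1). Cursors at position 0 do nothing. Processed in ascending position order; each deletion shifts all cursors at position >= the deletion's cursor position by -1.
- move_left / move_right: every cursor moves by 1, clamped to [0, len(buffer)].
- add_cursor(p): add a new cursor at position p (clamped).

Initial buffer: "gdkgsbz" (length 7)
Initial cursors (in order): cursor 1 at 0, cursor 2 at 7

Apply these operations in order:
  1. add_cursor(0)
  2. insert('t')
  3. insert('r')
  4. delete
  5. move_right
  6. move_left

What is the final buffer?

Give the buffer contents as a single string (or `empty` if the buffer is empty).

After op 1 (add_cursor(0)): buffer="gdkgsbz" (len 7), cursors c1@0 c3@0 c2@7, authorship .......
After op 2 (insert('t')): buffer="ttgdkgsbzt" (len 10), cursors c1@2 c3@2 c2@10, authorship 13.......2
After op 3 (insert('r')): buffer="ttrrgdkgsbztr" (len 13), cursors c1@4 c3@4 c2@13, authorship 1313.......22
After op 4 (delete): buffer="ttgdkgsbzt" (len 10), cursors c1@2 c3@2 c2@10, authorship 13.......2
After op 5 (move_right): buffer="ttgdkgsbzt" (len 10), cursors c1@3 c3@3 c2@10, authorship 13.......2
After op 6 (move_left): buffer="ttgdkgsbzt" (len 10), cursors c1@2 c3@2 c2@9, authorship 13.......2

Answer: ttgdkgsbzt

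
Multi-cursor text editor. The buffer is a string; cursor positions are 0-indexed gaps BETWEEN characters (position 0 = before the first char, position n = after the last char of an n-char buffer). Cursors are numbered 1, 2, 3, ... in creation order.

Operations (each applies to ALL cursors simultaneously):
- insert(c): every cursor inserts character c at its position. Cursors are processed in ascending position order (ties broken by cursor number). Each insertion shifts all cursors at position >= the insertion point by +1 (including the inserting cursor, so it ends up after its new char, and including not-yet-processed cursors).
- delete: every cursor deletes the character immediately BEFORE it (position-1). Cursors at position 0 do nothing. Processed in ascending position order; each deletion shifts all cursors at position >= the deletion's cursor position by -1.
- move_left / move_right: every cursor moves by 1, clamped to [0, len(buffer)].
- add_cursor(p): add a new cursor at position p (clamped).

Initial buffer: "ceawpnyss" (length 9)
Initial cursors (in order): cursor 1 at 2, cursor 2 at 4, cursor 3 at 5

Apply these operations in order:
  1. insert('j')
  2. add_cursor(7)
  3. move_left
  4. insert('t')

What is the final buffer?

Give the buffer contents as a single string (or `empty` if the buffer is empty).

After op 1 (insert('j')): buffer="cejawjpjnyss" (len 12), cursors c1@3 c2@6 c3@8, authorship ..1..2.3....
After op 2 (add_cursor(7)): buffer="cejawjpjnyss" (len 12), cursors c1@3 c2@6 c4@7 c3@8, authorship ..1..2.3....
After op 3 (move_left): buffer="cejawjpjnyss" (len 12), cursors c1@2 c2@5 c4@6 c3@7, authorship ..1..2.3....
After op 4 (insert('t')): buffer="cetjawtjtptjnyss" (len 16), cursors c1@3 c2@7 c4@9 c3@11, authorship ..11..224.33....

Answer: cetjawtjtptjnyss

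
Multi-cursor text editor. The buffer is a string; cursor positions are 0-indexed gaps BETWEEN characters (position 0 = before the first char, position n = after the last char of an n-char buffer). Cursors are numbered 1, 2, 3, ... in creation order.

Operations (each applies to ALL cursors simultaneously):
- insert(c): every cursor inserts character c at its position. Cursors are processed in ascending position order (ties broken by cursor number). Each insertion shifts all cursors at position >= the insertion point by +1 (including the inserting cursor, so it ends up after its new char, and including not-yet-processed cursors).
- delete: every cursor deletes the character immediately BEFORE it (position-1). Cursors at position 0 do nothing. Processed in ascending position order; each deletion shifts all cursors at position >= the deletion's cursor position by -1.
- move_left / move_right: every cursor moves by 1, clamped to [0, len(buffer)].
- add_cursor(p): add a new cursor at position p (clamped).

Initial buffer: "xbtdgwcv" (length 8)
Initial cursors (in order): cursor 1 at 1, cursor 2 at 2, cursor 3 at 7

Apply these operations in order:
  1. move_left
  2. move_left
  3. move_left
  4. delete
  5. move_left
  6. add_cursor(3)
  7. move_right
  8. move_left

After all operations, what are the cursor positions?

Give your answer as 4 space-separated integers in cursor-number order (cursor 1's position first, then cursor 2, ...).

After op 1 (move_left): buffer="xbtdgwcv" (len 8), cursors c1@0 c2@1 c3@6, authorship ........
After op 2 (move_left): buffer="xbtdgwcv" (len 8), cursors c1@0 c2@0 c3@5, authorship ........
After op 3 (move_left): buffer="xbtdgwcv" (len 8), cursors c1@0 c2@0 c3@4, authorship ........
After op 4 (delete): buffer="xbtgwcv" (len 7), cursors c1@0 c2@0 c3@3, authorship .......
After op 5 (move_left): buffer="xbtgwcv" (len 7), cursors c1@0 c2@0 c3@2, authorship .......
After op 6 (add_cursor(3)): buffer="xbtgwcv" (len 7), cursors c1@0 c2@0 c3@2 c4@3, authorship .......
After op 7 (move_right): buffer="xbtgwcv" (len 7), cursors c1@1 c2@1 c3@3 c4@4, authorship .......
After op 8 (move_left): buffer="xbtgwcv" (len 7), cursors c1@0 c2@0 c3@2 c4@3, authorship .......

Answer: 0 0 2 3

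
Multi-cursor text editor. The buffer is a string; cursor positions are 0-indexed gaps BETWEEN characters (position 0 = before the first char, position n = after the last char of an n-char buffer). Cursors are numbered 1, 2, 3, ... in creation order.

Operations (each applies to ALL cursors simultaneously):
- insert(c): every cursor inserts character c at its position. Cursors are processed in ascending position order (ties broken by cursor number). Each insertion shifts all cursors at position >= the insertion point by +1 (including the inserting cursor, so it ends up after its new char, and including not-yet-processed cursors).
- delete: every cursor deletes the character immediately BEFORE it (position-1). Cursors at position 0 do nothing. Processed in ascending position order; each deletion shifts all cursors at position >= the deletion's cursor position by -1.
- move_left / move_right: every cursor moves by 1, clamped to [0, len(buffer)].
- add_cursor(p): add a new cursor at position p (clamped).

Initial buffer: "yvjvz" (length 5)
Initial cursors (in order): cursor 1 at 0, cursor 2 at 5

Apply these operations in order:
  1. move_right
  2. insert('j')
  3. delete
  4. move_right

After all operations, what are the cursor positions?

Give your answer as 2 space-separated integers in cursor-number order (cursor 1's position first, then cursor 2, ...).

After op 1 (move_right): buffer="yvjvz" (len 5), cursors c1@1 c2@5, authorship .....
After op 2 (insert('j')): buffer="yjvjvzj" (len 7), cursors c1@2 c2@7, authorship .1....2
After op 3 (delete): buffer="yvjvz" (len 5), cursors c1@1 c2@5, authorship .....
After op 4 (move_right): buffer="yvjvz" (len 5), cursors c1@2 c2@5, authorship .....

Answer: 2 5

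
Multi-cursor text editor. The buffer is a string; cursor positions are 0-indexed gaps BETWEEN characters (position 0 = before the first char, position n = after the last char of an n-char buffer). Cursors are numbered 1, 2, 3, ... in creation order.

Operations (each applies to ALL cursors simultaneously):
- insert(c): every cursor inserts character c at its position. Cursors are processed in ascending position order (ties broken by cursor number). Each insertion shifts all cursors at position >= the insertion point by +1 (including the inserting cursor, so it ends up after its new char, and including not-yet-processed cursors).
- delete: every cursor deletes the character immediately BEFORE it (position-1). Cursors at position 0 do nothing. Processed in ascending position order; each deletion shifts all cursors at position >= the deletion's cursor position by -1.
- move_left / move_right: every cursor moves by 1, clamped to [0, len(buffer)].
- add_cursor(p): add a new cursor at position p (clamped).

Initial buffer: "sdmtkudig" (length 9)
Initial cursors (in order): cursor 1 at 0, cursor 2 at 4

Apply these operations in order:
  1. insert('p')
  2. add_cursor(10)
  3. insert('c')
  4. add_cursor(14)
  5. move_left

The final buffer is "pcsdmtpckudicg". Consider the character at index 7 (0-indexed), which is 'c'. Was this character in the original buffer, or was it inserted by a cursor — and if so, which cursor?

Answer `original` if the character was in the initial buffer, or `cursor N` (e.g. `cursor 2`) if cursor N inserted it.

After op 1 (insert('p')): buffer="psdmtpkudig" (len 11), cursors c1@1 c2@6, authorship 1....2.....
After op 2 (add_cursor(10)): buffer="psdmtpkudig" (len 11), cursors c1@1 c2@6 c3@10, authorship 1....2.....
After op 3 (insert('c')): buffer="pcsdmtpckudicg" (len 14), cursors c1@2 c2@8 c3@13, authorship 11....22....3.
After op 4 (add_cursor(14)): buffer="pcsdmtpckudicg" (len 14), cursors c1@2 c2@8 c3@13 c4@14, authorship 11....22....3.
After op 5 (move_left): buffer="pcsdmtpckudicg" (len 14), cursors c1@1 c2@7 c3@12 c4@13, authorship 11....22....3.
Authorship (.=original, N=cursor N): 1 1 . . . . 2 2 . . . . 3 .
Index 7: author = 2

Answer: cursor 2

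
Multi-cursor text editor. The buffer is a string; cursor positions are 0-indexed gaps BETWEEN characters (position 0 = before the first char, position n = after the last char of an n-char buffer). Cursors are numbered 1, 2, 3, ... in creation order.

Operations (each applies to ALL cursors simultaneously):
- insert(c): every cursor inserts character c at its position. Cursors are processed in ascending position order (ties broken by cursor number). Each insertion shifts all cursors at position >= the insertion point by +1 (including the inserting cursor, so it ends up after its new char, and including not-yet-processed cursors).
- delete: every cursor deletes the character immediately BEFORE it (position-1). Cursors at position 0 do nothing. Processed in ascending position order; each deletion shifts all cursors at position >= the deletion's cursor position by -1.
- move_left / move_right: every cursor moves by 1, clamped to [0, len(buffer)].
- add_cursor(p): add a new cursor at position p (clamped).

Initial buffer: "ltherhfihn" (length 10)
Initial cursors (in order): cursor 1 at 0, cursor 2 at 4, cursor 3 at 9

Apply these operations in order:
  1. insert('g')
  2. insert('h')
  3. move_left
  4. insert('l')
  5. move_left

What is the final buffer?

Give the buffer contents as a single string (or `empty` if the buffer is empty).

After op 1 (insert('g')): buffer="glthegrhfihgn" (len 13), cursors c1@1 c2@6 c3@12, authorship 1....2.....3.
After op 2 (insert('h')): buffer="ghltheghrhfihghn" (len 16), cursors c1@2 c2@8 c3@15, authorship 11....22.....33.
After op 3 (move_left): buffer="ghltheghrhfihghn" (len 16), cursors c1@1 c2@7 c3@14, authorship 11....22.....33.
After op 4 (insert('l')): buffer="glhltheglhrhfihglhn" (len 19), cursors c1@2 c2@9 c3@17, authorship 111....222.....333.
After op 5 (move_left): buffer="glhltheglhrhfihglhn" (len 19), cursors c1@1 c2@8 c3@16, authorship 111....222.....333.

Answer: glhltheglhrhfihglhn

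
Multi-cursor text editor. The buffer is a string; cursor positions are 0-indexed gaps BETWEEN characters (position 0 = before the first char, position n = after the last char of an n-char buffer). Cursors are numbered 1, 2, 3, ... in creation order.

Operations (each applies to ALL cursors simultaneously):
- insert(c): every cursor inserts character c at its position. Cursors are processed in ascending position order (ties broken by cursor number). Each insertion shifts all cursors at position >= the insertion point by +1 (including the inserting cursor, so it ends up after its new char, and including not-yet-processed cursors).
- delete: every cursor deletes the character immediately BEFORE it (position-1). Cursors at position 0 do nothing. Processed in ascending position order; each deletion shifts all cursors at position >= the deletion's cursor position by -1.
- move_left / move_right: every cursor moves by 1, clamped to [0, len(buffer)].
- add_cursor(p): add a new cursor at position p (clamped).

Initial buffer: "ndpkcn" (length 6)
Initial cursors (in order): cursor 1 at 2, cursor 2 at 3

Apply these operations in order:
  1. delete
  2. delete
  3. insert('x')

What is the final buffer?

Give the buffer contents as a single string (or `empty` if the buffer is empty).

After op 1 (delete): buffer="nkcn" (len 4), cursors c1@1 c2@1, authorship ....
After op 2 (delete): buffer="kcn" (len 3), cursors c1@0 c2@0, authorship ...
After op 3 (insert('x')): buffer="xxkcn" (len 5), cursors c1@2 c2@2, authorship 12...

Answer: xxkcn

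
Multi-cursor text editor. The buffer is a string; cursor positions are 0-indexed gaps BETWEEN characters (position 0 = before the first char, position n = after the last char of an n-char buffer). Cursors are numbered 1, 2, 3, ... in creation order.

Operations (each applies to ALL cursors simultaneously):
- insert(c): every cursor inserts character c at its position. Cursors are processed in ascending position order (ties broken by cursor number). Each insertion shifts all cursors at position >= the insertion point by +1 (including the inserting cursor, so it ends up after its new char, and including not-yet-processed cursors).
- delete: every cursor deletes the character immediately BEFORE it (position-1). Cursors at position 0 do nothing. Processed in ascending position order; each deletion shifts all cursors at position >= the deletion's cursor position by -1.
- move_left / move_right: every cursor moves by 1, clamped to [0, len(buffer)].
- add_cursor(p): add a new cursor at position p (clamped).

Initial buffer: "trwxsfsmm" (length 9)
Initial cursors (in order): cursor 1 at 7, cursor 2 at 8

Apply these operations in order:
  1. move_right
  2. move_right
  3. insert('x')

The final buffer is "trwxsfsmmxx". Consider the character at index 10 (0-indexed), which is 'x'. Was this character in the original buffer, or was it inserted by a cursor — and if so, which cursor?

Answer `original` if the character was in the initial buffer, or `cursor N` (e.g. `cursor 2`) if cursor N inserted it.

Answer: cursor 2

Derivation:
After op 1 (move_right): buffer="trwxsfsmm" (len 9), cursors c1@8 c2@9, authorship .........
After op 2 (move_right): buffer="trwxsfsmm" (len 9), cursors c1@9 c2@9, authorship .........
After op 3 (insert('x')): buffer="trwxsfsmmxx" (len 11), cursors c1@11 c2@11, authorship .........12
Authorship (.=original, N=cursor N): . . . . . . . . . 1 2
Index 10: author = 2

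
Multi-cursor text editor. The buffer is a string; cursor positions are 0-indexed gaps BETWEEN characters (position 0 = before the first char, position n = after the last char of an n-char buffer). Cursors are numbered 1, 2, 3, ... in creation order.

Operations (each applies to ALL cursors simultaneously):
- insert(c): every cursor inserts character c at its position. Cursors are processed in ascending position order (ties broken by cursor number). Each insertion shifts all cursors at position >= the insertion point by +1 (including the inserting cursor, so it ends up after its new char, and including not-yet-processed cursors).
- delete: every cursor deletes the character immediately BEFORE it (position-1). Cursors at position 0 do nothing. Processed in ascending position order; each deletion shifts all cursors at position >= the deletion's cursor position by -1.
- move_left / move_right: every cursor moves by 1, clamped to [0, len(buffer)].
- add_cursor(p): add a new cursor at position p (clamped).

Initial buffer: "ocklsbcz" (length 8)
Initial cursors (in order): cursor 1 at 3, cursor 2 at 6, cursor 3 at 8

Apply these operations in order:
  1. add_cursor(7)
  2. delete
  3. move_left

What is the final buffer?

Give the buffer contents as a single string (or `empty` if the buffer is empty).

After op 1 (add_cursor(7)): buffer="ocklsbcz" (len 8), cursors c1@3 c2@6 c4@7 c3@8, authorship ........
After op 2 (delete): buffer="ocls" (len 4), cursors c1@2 c2@4 c3@4 c4@4, authorship ....
After op 3 (move_left): buffer="ocls" (len 4), cursors c1@1 c2@3 c3@3 c4@3, authorship ....

Answer: ocls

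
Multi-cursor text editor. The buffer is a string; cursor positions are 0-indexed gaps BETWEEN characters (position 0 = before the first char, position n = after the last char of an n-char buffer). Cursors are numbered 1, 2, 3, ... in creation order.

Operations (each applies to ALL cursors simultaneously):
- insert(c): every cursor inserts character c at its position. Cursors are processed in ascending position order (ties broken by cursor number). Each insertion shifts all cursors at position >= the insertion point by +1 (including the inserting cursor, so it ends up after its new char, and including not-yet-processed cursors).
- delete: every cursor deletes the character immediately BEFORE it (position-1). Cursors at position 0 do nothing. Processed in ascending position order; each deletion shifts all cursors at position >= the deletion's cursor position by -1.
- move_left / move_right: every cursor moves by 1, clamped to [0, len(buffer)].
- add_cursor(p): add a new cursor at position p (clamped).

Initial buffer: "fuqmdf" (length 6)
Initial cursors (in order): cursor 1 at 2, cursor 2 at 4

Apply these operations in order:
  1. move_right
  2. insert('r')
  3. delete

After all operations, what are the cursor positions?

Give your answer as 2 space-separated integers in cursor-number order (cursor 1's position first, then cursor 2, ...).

After op 1 (move_right): buffer="fuqmdf" (len 6), cursors c1@3 c2@5, authorship ......
After op 2 (insert('r')): buffer="fuqrmdrf" (len 8), cursors c1@4 c2@7, authorship ...1..2.
After op 3 (delete): buffer="fuqmdf" (len 6), cursors c1@3 c2@5, authorship ......

Answer: 3 5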